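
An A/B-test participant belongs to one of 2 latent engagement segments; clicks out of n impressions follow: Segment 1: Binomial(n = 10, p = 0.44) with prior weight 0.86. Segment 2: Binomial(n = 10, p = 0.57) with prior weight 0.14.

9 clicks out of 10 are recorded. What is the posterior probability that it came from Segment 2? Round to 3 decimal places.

0.562

Posterior ∝ prior × likelihood, so P(k | x) ∝ π_k f_k(x); normalise over all components.
Binomial probabilities:
  L_1 = 0.00346148
  L_2 = 0.0273113
Multiply by the mixture weights:
  π_1·L_1 = 0.86 × 0.00346148 = 0.00297687
  π_2·L_2 = 0.14 × 0.0273113 = 0.00382358
Sum: 0.00297687 + 0.00382358 = 0.00680045
P(Segment 2 | data) ≈ 0.562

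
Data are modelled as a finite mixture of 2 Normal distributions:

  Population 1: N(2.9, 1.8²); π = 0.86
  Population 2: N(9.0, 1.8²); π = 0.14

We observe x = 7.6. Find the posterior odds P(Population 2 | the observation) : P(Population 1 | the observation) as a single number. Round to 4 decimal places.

Only the two components matter; the odds are (P(Z=i) f_i(x)) / (P(Z=j) f_j(x)).
Evaluate each component's likelihood at the observed value:
  f_1 = (1/(1.8·√(2π)))·exp(−(7.6−2.9)²/(2·1.8²)) = 0.221635·exp(-3.40895) = 0.00733076
  f_2 = (1/(1.8·√(2π)))·exp(−(7.6−9.0)²/(2·1.8²)) = 0.221635·exp(-0.30247) = 0.163786
0.02293 / 0.00630446 ≈ 3.6371

3.6371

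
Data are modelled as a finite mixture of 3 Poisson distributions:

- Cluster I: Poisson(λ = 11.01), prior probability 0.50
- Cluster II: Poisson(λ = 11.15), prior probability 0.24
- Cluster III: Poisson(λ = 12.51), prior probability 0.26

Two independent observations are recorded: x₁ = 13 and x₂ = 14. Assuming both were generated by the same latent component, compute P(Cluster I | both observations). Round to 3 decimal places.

0.430

P(component k | x) = π_k·f_k(x) / marginal(x), where marginal(x) = Σ_j π_j·f_j(x).
Since both observations come from the same component, the likelihood for component k is f_k(x₁)·f_k(x₂).
  f_I = [0.0927625] × [0.0729511] = 0.00676713
  f_II = [0.0950407] × [0.0756931] = 0.00719392
  f_III = [0.108903] × [0.0973128] = 0.0105977
Prior × likelihood for each component:
  π_I·f_I = 0.50 × 0.00676713 = 0.00338356
  π_II·f_II = 0.24 × 0.00719392 = 0.00172654
  π_III·f_III = 0.26 × 0.0105977 = 0.0027554
Evidence: 0.00338356 + 0.00172654 + 0.0027554 = 0.0078655
P(Cluster I | x₁, x₂) = 0.00338356 / 0.0078655 ≈ 0.430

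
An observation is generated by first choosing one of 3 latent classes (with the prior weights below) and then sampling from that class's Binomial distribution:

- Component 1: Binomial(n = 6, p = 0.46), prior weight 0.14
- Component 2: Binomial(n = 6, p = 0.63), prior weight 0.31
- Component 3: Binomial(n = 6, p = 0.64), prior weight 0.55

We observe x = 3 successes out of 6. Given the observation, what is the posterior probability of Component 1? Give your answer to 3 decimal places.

0.168

The responsibility of component k is w_k f_k(x) divided by Σ_j w_j f_j(x).
Binomial probabilities:
  p_1 = C(6,3)·0.46^3·0.54^3 = 20·0.097336·0.157464 = 0.306538
  p_2 = C(6,3)·0.63^3·0.37^3 = 20·0.250047·0.050653 = 0.253313
  p_3 = C(6,3)·0.64^3·0.36^3 = 20·0.262144·0.046656 = 0.244612
Unnormalised posteriors:
  w_1·p_1 = 0.14 × 0.306538 = 0.0429154
  w_2·p_2 = 0.31 × 0.253313 = 0.0785269
  w_3·p_3 = 0.55 × 0.244612 = 0.134536
Denominator: 0.0429154 + 0.0785269 + 0.134536 = 0.255979
P(Component 1 | x) = 0.0429154 / 0.255979 ≈ 0.168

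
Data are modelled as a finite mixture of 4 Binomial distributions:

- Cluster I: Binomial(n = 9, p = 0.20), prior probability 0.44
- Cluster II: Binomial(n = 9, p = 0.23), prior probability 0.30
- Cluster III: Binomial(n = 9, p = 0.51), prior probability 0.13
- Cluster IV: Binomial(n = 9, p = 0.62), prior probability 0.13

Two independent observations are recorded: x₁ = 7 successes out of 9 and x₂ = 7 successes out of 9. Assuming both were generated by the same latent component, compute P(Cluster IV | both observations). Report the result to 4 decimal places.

Posterior ∝ prior × likelihood, so P(k | x) ∝ π_k f_k(x); normalise over all components.
Since both observations come from the same component, the likelihood for component k is f_k(x₁)·f_k(x₂).
  f_I = [0.000294912] × [0.000294912] = 8.69731e-08
  f_II = [0.00072674] × [0.00072674] = 5.2815e-07
  f_III = [0.0775686] × [0.0775686] = 0.00601689
  f_IV = [0.183068] × [0.183068] = 0.0335138
Unnormalised posteriors:
  π_I·f_I = 0.44 × 8.69731e-08 = 3.82682e-08
  π_II·f_II = 0.30 × 5.2815e-07 = 1.58445e-07
  π_III·f_III = 0.13 × 0.00601689 = 0.000782195
  π_IV·f_IV = 0.13 × 0.0335138 = 0.00435679
Sum: 3.82682e-08 + 1.58445e-07 + 0.000782195 + 0.00435679 = 0.00513918
Responsibility of Cluster IV: 0.00435679 / 0.00513918 ≈ 0.8478

0.8478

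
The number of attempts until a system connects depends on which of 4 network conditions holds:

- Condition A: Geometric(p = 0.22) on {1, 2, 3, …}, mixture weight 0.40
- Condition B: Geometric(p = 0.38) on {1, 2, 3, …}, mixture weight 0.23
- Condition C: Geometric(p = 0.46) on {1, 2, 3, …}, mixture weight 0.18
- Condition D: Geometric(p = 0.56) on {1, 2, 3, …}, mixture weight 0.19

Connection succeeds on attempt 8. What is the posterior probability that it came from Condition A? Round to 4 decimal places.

0.7735

By Bayes' theorem, P(k | x) = w_k f_k(x) / Σ_j w_j f_j(x).
Geometric probabilities:
  f_A = 0.0386443
  f_B = 0.0133821
  f_C = 0.00615906
  f_D = 0.00178796
Weight by the priors:
  w_A·f_A = 0.40 × 0.0386443 = 0.0154577
  w_B·f_B = 0.23 × 0.0133821 = 0.00307789
  w_C·f_C = 0.18 × 0.00615906 = 0.00110863
  w_D·f_D = 0.19 × 0.00178796 = 0.000339712
Sum: 0.0154577 + 0.00307789 + 0.00110863 + 0.000339712 = 0.0199839
P(Condition A | x) = 0.0154577 / 0.0199839 ≈ 0.7735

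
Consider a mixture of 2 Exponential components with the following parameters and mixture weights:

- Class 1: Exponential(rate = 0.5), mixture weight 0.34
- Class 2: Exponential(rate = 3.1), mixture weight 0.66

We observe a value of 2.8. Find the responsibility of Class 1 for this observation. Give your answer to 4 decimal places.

Posterior ∝ prior × likelihood, so P(k | x) ∝ π_k f_k(x); normalise over all components.
Component likelihoods at x = 2.8:
  L_1 = 0.123298
  L_2 = 0.000526848
Unnormalised posteriors:
  π_1·L_1 = 0.34 × 0.123298 = 0.0419215
  π_2·L_2 = 0.66 × 0.000526848 = 0.00034772
Denominator: 0.0419215 + 0.00034772 = 0.0422692
So the posterior for Class 1 is 0.0419215 / 0.0422692 ≈ 0.9918.

0.9918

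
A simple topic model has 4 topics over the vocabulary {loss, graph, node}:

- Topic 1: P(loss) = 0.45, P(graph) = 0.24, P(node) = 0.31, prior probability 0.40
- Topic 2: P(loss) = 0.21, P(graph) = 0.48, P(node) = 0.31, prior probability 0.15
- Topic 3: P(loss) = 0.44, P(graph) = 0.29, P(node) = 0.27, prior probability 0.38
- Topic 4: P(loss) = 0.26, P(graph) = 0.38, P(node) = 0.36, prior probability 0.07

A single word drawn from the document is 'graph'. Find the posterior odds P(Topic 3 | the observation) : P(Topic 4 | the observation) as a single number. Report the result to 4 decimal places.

4.1429

The posterior odds equal the prior odds times the likelihood ratio: (P(Z=i)/P(Z=j))·(f_i(x)/f_j(x)).
Categorical probabilities:
  L_1 = 0.24
  L_2 = 0.48
  L_3 = 0.29
  L_4 = 0.38
Posterior odds = (P(Z=3)·L_3) / (P(Z=4)·L_4) = (0.38·0.29) / (0.07·0.38) = 0.1102 / 0.0266 ≈ 4.1429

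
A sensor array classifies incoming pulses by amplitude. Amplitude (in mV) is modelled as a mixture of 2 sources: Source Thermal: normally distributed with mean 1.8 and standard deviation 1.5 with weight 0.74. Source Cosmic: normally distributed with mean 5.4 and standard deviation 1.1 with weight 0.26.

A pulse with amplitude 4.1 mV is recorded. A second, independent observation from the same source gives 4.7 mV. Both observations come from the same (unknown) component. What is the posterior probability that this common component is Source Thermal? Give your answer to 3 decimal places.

Apply Bayes' rule: the posterior for each component is proportional to its prior times its likelihood at x.
Since both observations come from the same component, the likelihood for component k is f_k(x₁)·f_k(x₂).
  p_Thermal = [0.0820883] × [0.0410365] = 0.00336862
  p_Cosmic = [0.180397] × [0.296198] = 0.0534332
Multiply by the mixture weights:
  w_Thermal·p_Thermal = 0.74 × 0.00336862 = 0.00249278
  w_Cosmic·p_Cosmic = 0.26 × 0.0534332 = 0.0138926
Normaliser: 0.00249278 + 0.0138926 = 0.0163854
P(Source Thermal | x₁, x₂) = 0.00249278 / 0.0163854 ≈ 0.152

0.152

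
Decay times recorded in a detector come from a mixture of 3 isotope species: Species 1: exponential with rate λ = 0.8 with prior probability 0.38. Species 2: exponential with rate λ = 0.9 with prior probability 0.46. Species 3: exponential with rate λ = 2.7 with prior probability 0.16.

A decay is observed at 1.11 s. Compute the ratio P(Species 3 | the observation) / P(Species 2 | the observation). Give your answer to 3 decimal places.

0.142

The posterior odds equal the prior odds times the likelihood ratio: (π_i/π_j)·(f_i(x)/f_j(x)).
Evaluate each component's likelihood at the observed value:
  p_1 = 0.8·e^(−0.8·1.11) = 0.8·e^(−0.8880) = 0.329182
  p_2 = 0.9·e^(−0.9·1.11) = 0.9·e^(−0.9990) = 0.331423
  p_3 = 2.7·e^(−2.7·1.11) = 2.7·e^(−2.9970) = 0.134829
0.0215726 / 0.152454 ≈ 0.142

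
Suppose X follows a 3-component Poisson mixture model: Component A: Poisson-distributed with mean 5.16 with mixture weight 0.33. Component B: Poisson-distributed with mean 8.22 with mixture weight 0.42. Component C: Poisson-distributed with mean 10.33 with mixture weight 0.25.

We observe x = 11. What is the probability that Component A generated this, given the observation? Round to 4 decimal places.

The responsibility of component k is P(Z=k) f_k(x) divided by Σ_j P(Z=j) f_j(x).
Component likelihoods at x = 11:
  p_A = 0.00993188
  p_B = 0.0780789
  p_C = 0.116865
Unnormalised posteriors:
  P(Z=A)·p_A = 0.33 × 0.00993188 = 0.00327752
  P(Z=B)·p_B = 0.42 × 0.0780789 = 0.0327931
  P(Z=C)·p_C = 0.25 × 0.116865 = 0.0292163
Marginal: 0.00327752 + 0.0327931 + 0.0292163 = 0.065287
So the posterior for Component A is 0.00327752 / 0.065287 ≈ 0.0502.

0.0502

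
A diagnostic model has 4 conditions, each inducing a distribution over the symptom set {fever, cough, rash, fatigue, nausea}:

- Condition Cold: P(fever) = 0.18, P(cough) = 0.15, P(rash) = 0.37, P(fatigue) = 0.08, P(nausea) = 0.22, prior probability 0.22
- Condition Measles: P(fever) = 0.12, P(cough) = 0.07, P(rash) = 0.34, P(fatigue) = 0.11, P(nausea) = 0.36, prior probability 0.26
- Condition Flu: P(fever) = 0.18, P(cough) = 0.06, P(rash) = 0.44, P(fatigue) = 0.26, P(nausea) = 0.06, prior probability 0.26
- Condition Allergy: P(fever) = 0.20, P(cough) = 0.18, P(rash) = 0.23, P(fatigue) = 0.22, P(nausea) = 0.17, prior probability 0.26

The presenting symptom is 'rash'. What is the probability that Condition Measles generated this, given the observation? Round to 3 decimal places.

Apply Bayes' rule: the posterior for each component is proportional to its prior times its likelihood at x.
Component likelihoods at x = 'rash':
  L_Cold = P(rash | comp) = 0.37
  L_Measles = P(rash | comp) = 0.34
  L_Flu = P(rash | comp) = 0.44
  L_Allergy = P(rash | comp) = 0.23
Weight by the priors:
  w_Cold·L_Cold = 0.22 × 0.37 = 0.0814
  w_Measles·L_Measles = 0.26 × 0.34 = 0.0884
  w_Flu·L_Flu = 0.26 × 0.44 = 0.1144
  w_Allergy·L_Allergy = 0.26 × 0.23 = 0.0598
Marginal: 0.0814 + 0.0884 + 0.1144 + 0.0598 = 0.344
P(Condition Measles | data) ≈ 0.257

0.257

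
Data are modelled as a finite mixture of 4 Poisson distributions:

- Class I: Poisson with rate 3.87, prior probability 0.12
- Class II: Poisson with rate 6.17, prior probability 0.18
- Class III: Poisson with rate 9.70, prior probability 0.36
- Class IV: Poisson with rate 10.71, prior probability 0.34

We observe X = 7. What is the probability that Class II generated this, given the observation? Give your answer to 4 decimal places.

0.2776

P(component k | x) = P(Z=k)·f_k(x) / marginal(x), where marginal(x) = Σ_j P(Z=j)·f_j(x).
Component likelihoods at x = 7:
  L_I = e^(−3.87)·3.87^7/7! = 0.0538055
  L_II = e^(−6.17)·6.17^7/7! = 0.141244
  L_III = e^(−9.70)·9.70^7/7! = 0.0982461
  L_IV = e^(−10.71)·10.71^7/7! = 0.0715817
Unnormalised posteriors:
  P(Z=I)·L_I = 0.12 × 0.0538055 = 0.00645666
  P(Z=II)·L_II = 0.18 × 0.141244 = 0.0254238
  P(Z=III)·L_III = 0.36 × 0.0982461 = 0.0353686
  P(Z=IV)·L_IV = 0.34 × 0.0715817 = 0.0243378
Marginal: 0.00645666 + 0.0254238 + 0.0353686 + 0.0243378 = 0.0915868
Responsibility of Class II: 0.0254238 / 0.0915868 ≈ 0.2776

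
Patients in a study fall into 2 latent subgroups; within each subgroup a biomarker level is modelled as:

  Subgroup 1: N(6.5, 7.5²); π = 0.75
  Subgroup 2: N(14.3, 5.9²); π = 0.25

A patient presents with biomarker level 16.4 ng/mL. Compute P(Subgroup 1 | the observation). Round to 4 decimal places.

0.5127

Apply Bayes' rule: the posterior for each component is proportional to its prior times its likelihood at x.
Evaluate each component's likelihood at the observed value:
  L_1 = (1/(7.5·√(2π)))·exp(−(16.4−6.5)²/(2·7.5²)) = 0.053192·exp(-0.87120) = 0.0222583
  L_2 = (1/(5.9·√(2π)))·exp(−(16.4−14.3)²/(2·5.9²)) = 0.067617·exp(-0.06334) = 0.063467
Multiply by the mixture weights:
  P(Z=1)·L_1 = 0.75 × 0.0222583 = 0.0166937
  P(Z=2)·L_2 = 0.25 × 0.063467 = 0.0158668
Evidence: 0.0166937 + 0.0158668 = 0.0325605
P(Subgroup 1 | x) = 0.0166937 / 0.0325605 ≈ 0.5127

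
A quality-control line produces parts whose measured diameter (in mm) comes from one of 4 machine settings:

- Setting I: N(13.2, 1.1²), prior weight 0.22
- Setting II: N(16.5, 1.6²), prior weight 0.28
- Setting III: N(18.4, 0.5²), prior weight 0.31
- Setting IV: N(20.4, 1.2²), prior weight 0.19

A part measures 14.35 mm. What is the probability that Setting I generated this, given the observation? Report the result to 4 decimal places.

By Bayes' theorem, P(k | x) = w_k f_k(x) / Σ_j w_j f_j(x).
Normal densities:
  f_I = (1/(1.1·√(2π)))·exp(−(14.35−13.2)²/(2·1.1²)) = 0.362675·exp(-0.54649) = 0.209981
  f_II = (1/(1.6·√(2π)))·exp(−(14.35−16.5)²/(2·1.6²)) = 0.249339·exp(-0.90283) = 0.101087
  f_III = (1/(0.5·√(2π)))·exp(−(14.35−18.4)²/(2·0.5²)) = 0.797885·exp(-32.80500) = 4.51762e-15
  f_IV = (1/(1.2·√(2π)))·exp(−(14.35−20.4)²/(2·1.2²)) = 0.332452·exp(-12.70920) = 1.00506e-06
Multiply by the mixture weights:
  w_I·f_I = 0.22 × 0.209981 = 0.0461959
  w_II·f_II = 0.28 × 0.101087 = 0.0283043
  w_III·f_III = 0.31 × 4.51762e-15 = 1.40046e-15
  w_IV·f_IV = 0.19 × 1.00506e-06 = 1.90962e-07
Evidence: 0.0461959 + 0.0283043 + 1.40046e-15 + 1.90962e-07 = 0.0745004
So the posterior for Setting I is 0.0461959 / 0.0745004 ≈ 0.6201.

0.6201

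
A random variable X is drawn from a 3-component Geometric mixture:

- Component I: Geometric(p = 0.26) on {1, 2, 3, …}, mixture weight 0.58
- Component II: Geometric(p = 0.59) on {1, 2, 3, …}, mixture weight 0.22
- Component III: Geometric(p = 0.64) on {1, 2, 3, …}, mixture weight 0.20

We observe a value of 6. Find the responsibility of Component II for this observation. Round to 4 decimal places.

Posterior ∝ prior × likelihood, so P(k | x) ∝ π_k f_k(x); normalise over all components.
Component likelihoods at x = 6:
  f_I = 0.26·(1−0.26)^5 = 0.26·0.221901 = 0.0576942
  f_II = 0.59·(1−0.59)^5 = 0.59·0.0115856 = 0.00683552
  f_III = 0.64·(1−0.64)^5 = 0.64·0.00604662 = 0.00386984
Weight by the priors:
  π_I·f_I = 0.58 × 0.0576942 = 0.0334626
  π_II·f_II = 0.22 × 0.00683552 = 0.00150381
  π_III·f_III = 0.20 × 0.00386984 = 0.000773967
Normaliser: 0.0334626 + 0.00150381 + 0.000773967 = 0.0357404
Responsibility of Component II: 0.00150381 / 0.0357404 ≈ 0.0421

0.0421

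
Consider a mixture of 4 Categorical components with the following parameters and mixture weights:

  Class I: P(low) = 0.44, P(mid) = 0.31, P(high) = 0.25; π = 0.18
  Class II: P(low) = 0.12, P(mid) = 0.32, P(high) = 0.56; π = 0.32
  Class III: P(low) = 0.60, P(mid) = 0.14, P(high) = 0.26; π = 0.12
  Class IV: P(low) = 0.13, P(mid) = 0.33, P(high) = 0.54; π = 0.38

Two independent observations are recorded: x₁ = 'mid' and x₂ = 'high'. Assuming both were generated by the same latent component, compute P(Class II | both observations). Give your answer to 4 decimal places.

The responsibility of component k is π_k f_k(x) divided by Σ_j π_j f_j(x).
Since both observations come from the same component, the likelihood for component k is f_k(x₁)·f_k(x₂).
  L_I = [P(mid | comp) = 0.31] × [0.25] = 0.0775
  L_II = [P(mid | comp) = 0.32] × [0.56] = 0.1792
  L_III = [P(mid | comp) = 0.14] × [0.26] = 0.0364
  L_IV = [P(mid | comp) = 0.33] × [0.54] = 0.1782
Multiply by the mixture weights:
  π_I·L_I = 0.18 × 0.0775 = 0.01395
  π_II·L_II = 0.32 × 0.1792 = 0.057344
  π_III·L_III = 0.12 × 0.0364 = 0.004368
  π_IV·L_IV = 0.38 × 0.1782 = 0.067716
Marginal: 0.01395 + 0.057344 + 0.004368 + 0.067716 = 0.143378
Responsibility of Class II: 0.057344 / 0.143378 ≈ 0.3999

0.3999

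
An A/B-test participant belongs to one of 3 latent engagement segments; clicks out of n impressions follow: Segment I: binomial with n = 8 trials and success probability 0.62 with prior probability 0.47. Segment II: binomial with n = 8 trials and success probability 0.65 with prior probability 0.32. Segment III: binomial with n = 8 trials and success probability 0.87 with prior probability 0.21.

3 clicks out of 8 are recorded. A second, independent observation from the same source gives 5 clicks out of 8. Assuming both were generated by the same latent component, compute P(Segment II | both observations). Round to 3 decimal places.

0.339

Posterior ∝ prior × likelihood, so P(k | x) ∝ w_k f_k(x); normalise over all components.
Since both observations come from the same component, the likelihood for component k is f_k(x₁)·f_k(x₂).
  f_I = [0.10575] × [0.281512] = 0.02977
  f_II = [0.0807734] × [0.278586] = 0.0225023
  f_III = [0.00136919] × [0.0613217] = 8.39609e-05
Unnormalised posteriors:
  w_I·f_I = 0.47 × 0.02977 = 0.0139919
  w_II·f_II = 0.32 × 0.0225023 = 0.00720074
  w_III·f_III = 0.21 × 8.39609e-05 = 1.76318e-05
Normaliser: 0.0139919 + 0.00720074 + 1.76318e-05 = 0.0212103
So the posterior for Segment II is 0.00720074 / 0.0212103 ≈ 0.339.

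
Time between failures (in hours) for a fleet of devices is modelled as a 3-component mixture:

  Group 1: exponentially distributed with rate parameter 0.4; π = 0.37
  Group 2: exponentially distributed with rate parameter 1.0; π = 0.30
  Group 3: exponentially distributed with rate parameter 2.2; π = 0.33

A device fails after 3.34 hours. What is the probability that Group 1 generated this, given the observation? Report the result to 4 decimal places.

0.7781

P(component k | x) = π_k·f_k(x) / marginal(x), where marginal(x) = Σ_j π_j·f_j(x).
Exponential densities:
  f_1 = 0.4·e^(−0.4·3.34) = 0.4·e^(−1.3360) = 0.105158
  f_2 = 1.0·e^(−1.0·3.34) = 1.0·e^(−3.3400) = 0.035437
  f_3 = 2.2·e^(−2.2·3.34) = 2.2·e^(−7.3480) = 0.00141653
Prior × likelihood for each component:
  π_1·f_1 = 0.37 × 0.105158 = 0.0389085
  π_2·f_2 = 0.30 × 0.035437 = 0.0106311
  π_3·f_3 = 0.33 × 0.00141653 = 0.000467456
Evidence: 0.0389085 + 0.0106311 + 0.000467456 = 0.050007
So the posterior for Group 1 is 0.0389085 / 0.050007 ≈ 0.7781.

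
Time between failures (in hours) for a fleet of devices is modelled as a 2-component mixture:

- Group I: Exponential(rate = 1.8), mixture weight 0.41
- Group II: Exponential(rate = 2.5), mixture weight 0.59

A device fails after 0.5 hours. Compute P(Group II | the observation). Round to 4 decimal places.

0.5848

P(component k | x) = π_k·f_k(x) / marginal(x), where marginal(x) = Σ_j π_j·f_j(x).
Component likelihoods at x = 0.5 hours:
  p_I = 0.731825
  p_II = 0.716262
Multiply by the mixture weights:
  π_I·p_I = 0.41 × 0.731825 = 0.300048
  π_II·p_II = 0.59 × 0.716262 = 0.422595
Normaliser: 0.300048 + 0.422595 = 0.722643
P(Group II | 0.5 hours) = 0.422595 / 0.722643 ≈ 0.5848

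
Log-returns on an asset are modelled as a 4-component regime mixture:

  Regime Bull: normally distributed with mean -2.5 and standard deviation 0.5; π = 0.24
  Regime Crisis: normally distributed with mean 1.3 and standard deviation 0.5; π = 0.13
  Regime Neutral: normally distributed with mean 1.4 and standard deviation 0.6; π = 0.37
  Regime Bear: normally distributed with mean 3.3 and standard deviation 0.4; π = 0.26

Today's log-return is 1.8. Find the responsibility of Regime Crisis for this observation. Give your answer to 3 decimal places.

0.242

Posterior ∝ prior × likelihood, so P(k | x) ∝ w_k f_k(x); normalise over all components.
Normal densities:
  f_Bull = 6.94593e-17
  f_Crisis = 0.483941
  f_Neutral = 0.532413
  f_Bear = 0.000881489
Unnormalised posteriors:
  w_Bull·f_Bull = 0.24 × 6.94593e-17 = 1.66702e-17
  w_Crisis·f_Crisis = 0.13 × 0.483941 = 0.0629124
  w_Neutral·f_Neutral = 0.37 × 0.532413 = 0.196993
  w_Bear·f_Bear = 0.26 × 0.000881489 = 0.000229187
Marginal: 1.66702e-17 + 0.0629124 + 0.196993 + 0.000229187 = 0.260135
P(Regime Crisis | the observation) = 0.0629124 / 0.260135 ≈ 0.242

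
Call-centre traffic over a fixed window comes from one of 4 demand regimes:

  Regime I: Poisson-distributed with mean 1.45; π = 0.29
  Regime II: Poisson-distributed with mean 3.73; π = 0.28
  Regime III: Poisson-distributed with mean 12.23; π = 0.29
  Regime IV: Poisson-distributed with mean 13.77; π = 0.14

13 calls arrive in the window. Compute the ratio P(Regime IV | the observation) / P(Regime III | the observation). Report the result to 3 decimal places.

0.484

Since P(k|x) ∝ π_k f_k(x), the posterior odds are π_i f_i(x) / (π_j f_j(x)).
Component likelihoods at x = 13 calls:
  f_I = 4.7182e-09
  f_II = 0.000104236
  f_III = 0.10736
  f_IV = 0.107554
Odds = (0.14/0.29) × (0.107554/0.10736) = 0.482759 × 1.00181 ≈ 0.484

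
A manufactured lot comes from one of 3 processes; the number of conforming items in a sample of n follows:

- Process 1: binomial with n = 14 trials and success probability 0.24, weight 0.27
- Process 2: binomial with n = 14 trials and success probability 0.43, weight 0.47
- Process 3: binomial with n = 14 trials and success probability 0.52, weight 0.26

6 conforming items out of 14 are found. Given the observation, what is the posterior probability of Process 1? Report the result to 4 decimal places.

0.1077

By Bayes' theorem, P(k | x) = P(Z=k) f_k(x) / Σ_j P(Z=j) f_j(x).
Evaluate each component's likelihood at the observed value:
  f_1 = C(14,6)·0.24^6·0.76^8 = 3003·0.000191103·0.111303 = 0.0638751
  f_2 = C(14,6)·0.43^6·0.57^8 = 3003·0.00632136·0.0111429 = 0.211527
  f_3 = C(14,6)·0.52^6·0.48^8 = 3003·0.0197706·0.00281793 = 0.167304
Weight by the priors:
  P(Z=1)·f_1 = 0.27 × 0.0638751 = 0.0172463
  P(Z=2)·f_2 = 0.47 × 0.211527 = 0.0994175
  P(Z=3)·f_3 = 0.26 × 0.167304 = 0.0434989
Normaliser: 0.0172463 + 0.0994175 + 0.0434989 = 0.160163
P(Process 1 | x) = 0.0172463 / 0.160163 ≈ 0.1077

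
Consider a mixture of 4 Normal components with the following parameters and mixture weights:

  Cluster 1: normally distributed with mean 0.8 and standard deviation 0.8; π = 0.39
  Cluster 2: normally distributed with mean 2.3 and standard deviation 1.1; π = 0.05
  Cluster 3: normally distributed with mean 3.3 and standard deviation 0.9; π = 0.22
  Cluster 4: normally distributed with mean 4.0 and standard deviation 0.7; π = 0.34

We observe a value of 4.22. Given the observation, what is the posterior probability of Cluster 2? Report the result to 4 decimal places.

0.0161

Posterior ∝ prior × likelihood, so P(k | x) ∝ P(Z=k) f_k(x); normalise over all components.
Evaluate each component's likelihood at the observed value:
  f_1 = (1/(0.8·√(2π)))·exp(−(4.22−0.8)²/(2·0.8²)) = 0.498678·exp(-9.13781) = 5.3619e-05
  f_2 = (1/(1.1·√(2π)))·exp(−(4.22−2.3)²/(2·1.1²)) = 0.362675·exp(-1.52331) = 0.0790595
  f_3 = (1/(0.9·√(2π)))·exp(−(4.22−3.3)²/(2·0.9²)) = 0.443269·exp(-0.52247) = 0.262883
  f_4 = (1/(0.7·√(2π)))·exp(−(4.22−4.0)²/(2·0.7²)) = 0.569918·exp(-0.04939) = 0.542454
Weight by the priors:
  P(Z=1)·f_1 = 0.39 × 5.3619e-05 = 2.09114e-05
  P(Z=2)·f_2 = 0.05 × 0.0790595 = 0.00395298
  P(Z=3)·f_3 = 0.22 × 0.262883 = 0.0578342
  P(Z=4)·f_4 = 0.34 × 0.542454 = 0.184434
Evidence: 2.09114e-05 + 0.00395298 + 0.0578342 + 0.184434 = 0.246243
So the posterior for Cluster 2 is 0.00395298 / 0.246243 ≈ 0.0161.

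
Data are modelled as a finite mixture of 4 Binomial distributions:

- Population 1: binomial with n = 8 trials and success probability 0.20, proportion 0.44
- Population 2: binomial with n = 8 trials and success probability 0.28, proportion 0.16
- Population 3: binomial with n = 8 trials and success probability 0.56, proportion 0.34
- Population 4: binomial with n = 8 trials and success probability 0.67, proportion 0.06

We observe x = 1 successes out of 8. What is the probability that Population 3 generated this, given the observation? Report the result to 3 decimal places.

Apply Bayes' rule: the posterior for each component is proportional to its prior times its likelihood at x.
Binomial probabilities:
  p_1 = 0.335544
  p_2 = 0.224686
  p_3 = 0.0143036
  p_4 = 0.00228435
Prior × likelihood for each component:
  w_1·p_1 = 0.44 × 0.335544 = 0.14764
  w_2·p_2 = 0.16 × 0.224686 = 0.0359497
  w_3·p_3 = 0.34 × 0.0143036 = 0.00486324
  w_4·p_4 = 0.06 × 0.00228435 = 0.000137061
Denominator: 0.14764 + 0.0359497 + 0.00486324 + 0.000137061 = 0.18859
So the posterior for Population 3 is 0.00486324 / 0.18859 ≈ 0.026.

0.026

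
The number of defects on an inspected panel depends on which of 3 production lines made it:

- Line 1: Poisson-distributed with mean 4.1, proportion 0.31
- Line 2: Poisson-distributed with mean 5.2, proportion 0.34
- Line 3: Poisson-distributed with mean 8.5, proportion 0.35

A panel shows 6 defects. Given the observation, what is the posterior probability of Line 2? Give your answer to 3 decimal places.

Apply Bayes' rule: the posterior for each component is proportional to its prior times its likelihood at x.
Component likelihoods at x = 6 defects:
  p_1 = 0.109336
  p_2 = 0.15148
  p_3 = 0.106581
Multiply by the mixture weights:
  P(Z=1)·p_1 = 0.31 × 0.109336 = 0.0338942
  P(Z=2)·p_2 = 0.34 × 0.15148 = 0.0515033
  P(Z=3)·p_3 = 0.35 × 0.106581 = 0.0373032
Sum: 0.0338942 + 0.0515033 + 0.0373032 = 0.122701
Responsibility of Line 2: 0.0515033 / 0.122701 ≈ 0.420

0.420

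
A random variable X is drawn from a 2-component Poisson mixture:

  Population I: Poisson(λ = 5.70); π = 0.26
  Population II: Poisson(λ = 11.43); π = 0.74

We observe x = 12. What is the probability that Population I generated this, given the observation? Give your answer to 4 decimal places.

0.0250

Posterior ∝ prior × likelihood, so P(k | x) ∝ π_k f_k(x); normalise over all components.
Evaluate each component's likelihood at the observed value:
  L_I = e^(−5.70)·5.70^12/12! = 0.00821642
  L_II = e^(−11.43)·11.43^12/12! = 0.11278
Unnormalised posteriors:
  π_I·L_I = 0.26 × 0.00821642 = 0.00213627
  π_II·L_II = 0.74 × 0.11278 = 0.0834572
Sum: 0.00213627 + 0.0834572 = 0.0855934
P(Population I | the observation) = 0.00213627 / 0.0855934 ≈ 0.0250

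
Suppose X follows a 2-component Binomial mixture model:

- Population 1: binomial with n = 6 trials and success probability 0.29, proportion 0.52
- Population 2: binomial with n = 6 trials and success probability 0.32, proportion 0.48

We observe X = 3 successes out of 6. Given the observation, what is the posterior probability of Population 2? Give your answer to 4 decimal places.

0.5214

Posterior ∝ prior × likelihood, so P(k | x) ∝ π_k f_k(x); normalise over all components.
Component likelihoods at x = 3 successes out of 6:
  p_1 = C(6,3)·0.29^3·0.71^3 = 20·0.024389·0.357911 = 0.174582
  p_2 = C(6,3)·0.32^3·0.68^3 = 20·0.032768·0.314432 = 0.206066
Prior × likelihood for each component:
  π_1·p_1 = 0.52 × 0.174582 = 0.0907826
  π_2·p_2 = 0.48 × 0.206066 = 0.0989118
Normaliser: 0.0907826 + 0.0989118 = 0.189694
Responsibility of Population 2: 0.0989118 / 0.189694 ≈ 0.5214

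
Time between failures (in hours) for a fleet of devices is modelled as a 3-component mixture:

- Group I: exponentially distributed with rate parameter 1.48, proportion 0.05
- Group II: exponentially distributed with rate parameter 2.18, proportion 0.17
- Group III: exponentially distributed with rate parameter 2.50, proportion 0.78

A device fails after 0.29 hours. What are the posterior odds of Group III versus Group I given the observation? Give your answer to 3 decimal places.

Since P(k|x) ∝ w_k f_k(x), the posterior odds are w_i f_i(x) / (w_j f_j(x)).
Component likelihoods at x = 0.29 hours:
  L_I = 0.963524
  L_II = 1.1585
  L_III = 1.21081
Posterior odds = (w_III·L_III) / (w_I·L_I) = (0.78·1.21081) / (0.05·0.963524) = 0.944433 / 0.0481762 ≈ 19.604

19.604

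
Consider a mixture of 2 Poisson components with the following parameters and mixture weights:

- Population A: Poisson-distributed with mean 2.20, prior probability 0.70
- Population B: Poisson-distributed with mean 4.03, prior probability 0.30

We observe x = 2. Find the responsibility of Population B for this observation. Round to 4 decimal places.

P(component k | x) = π_k·f_k(x) / marginal(x), where marginal(x) = Σ_j π_j·f_j(x).
Component likelihoods at x = 2:
  f_A = 0.268144
  f_B = 0.144336
Multiply by the mixture weights:
  π_A·f_A = 0.70 × 0.268144 = 0.187701
  π_B·f_B = 0.30 × 0.144336 = 0.0433007
Evidence: 0.187701 + 0.0433007 = 0.231001
So the posterior for Population B is 0.0433007 / 0.231001 ≈ 0.1874.

0.1874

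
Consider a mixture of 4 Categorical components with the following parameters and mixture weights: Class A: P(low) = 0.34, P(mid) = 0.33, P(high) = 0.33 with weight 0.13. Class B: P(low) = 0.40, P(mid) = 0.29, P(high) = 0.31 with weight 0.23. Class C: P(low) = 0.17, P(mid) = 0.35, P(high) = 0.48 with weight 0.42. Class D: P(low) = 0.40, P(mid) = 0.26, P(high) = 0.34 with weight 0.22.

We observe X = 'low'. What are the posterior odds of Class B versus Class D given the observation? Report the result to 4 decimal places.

1.0455

Since P(k|x) ∝ π_k f_k(x), the posterior odds are π_i f_i(x) / (π_j f_j(x)).
Categorical probabilities:
  L_A = P(low | comp) = 0.34
  L_B = P(low | comp) = 0.40
  L_C = P(low | comp) = 0.17
  L_D = P(low | comp) = 0.40
Posterior odds = (π_B·L_B) / (π_D·L_D) = (0.23·0.4) / (0.22·0.4) = 0.092 / 0.088 ≈ 1.0455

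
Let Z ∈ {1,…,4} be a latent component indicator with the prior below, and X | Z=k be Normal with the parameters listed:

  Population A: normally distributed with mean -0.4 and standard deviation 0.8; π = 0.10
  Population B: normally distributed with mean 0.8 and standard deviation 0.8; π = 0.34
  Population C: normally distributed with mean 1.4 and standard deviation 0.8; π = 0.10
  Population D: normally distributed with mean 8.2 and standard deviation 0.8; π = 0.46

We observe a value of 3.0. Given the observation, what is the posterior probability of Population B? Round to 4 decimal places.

0.3639

P(component k | x) = w_k·f_k(x) / marginal(x), where marginal(x) = Σ_j w_j·f_j(x).
Normal densities:
  L_A = 5.96483e-05
  L_B = 0.011367
  L_C = 0.0674887
  L_D = 3.33695e-10
Prior × likelihood for each component:
  w_A·L_A = 0.10 × 5.96483e-05 = 5.96483e-06
  w_B·L_B = 0.34 × 0.011367 = 0.00386476
  w_C·L_C = 0.10 × 0.0674887 = 0.00674887
  w_D·L_D = 0.46 × 3.33695e-10 = 1.535e-10
Evidence: 5.96483e-06 + 0.00386476 + 0.00674887 + 1.535e-10 = 0.0106196
P(Population B | 3.0) = 0.00386476 / 0.0106196 ≈ 0.3639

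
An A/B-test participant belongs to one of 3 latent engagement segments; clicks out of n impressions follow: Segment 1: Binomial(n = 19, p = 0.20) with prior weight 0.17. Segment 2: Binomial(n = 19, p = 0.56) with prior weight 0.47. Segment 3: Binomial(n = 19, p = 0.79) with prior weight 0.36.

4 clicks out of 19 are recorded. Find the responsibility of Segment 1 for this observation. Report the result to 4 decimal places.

0.9788

P(component k | x) = w_k·f_k(x) / marginal(x), where marginal(x) = Σ_j w_j·f_j(x).
Binomial probabilities:
  p_1 = C(19,4)·0.20^4·0.80^15 = 3876·0.0016·0.0351844 = 0.218199
  p_2 = C(19,4)·0.56^4·0.44^15 = 3876·0.098345·4.48529e-06 = 0.00170972
  p_3 = C(19,4)·0.79^4·0.21^15 = 3876·0.389501·6.81223e-11 = 1.02845e-07
Multiply by the mixture weights:
  w_1·p_1 = 0.17 × 0.218199 = 0.0370939
  w_2·p_2 = 0.47 × 0.00170972 = 0.00080357
  w_3·p_3 = 0.36 × 1.02845e-07 = 3.70241e-08
Marginal: 0.0370939 + 0.00080357 + 3.70241e-08 = 0.0378975
Responsibility of Segment 1: 0.0370939 / 0.0378975 ≈ 0.9788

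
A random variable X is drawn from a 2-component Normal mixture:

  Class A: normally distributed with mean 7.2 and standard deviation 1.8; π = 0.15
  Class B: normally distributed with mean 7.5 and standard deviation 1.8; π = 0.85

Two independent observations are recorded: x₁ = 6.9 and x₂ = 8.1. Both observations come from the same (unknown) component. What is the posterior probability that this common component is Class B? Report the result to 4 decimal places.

0.8535

Posterior ∝ prior × likelihood, so P(k | x) ∝ P(Z=k) f_k(x); normalise over all components.
Since both observations come from the same component, the likelihood for component k is f_k(x₁)·f_k(x₂).
  p_A = [(1/(1.8·√(2π)))·exp(−(6.9−7.2)²/(2·1.8²)) = 0.221635·exp(-0.01389) = 0.218578] × [0.195592] = 0.042752
  p_B = [(1/(1.8·√(2π)))·exp(−(6.9−7.5)²/(2·1.8²)) = 0.221635·exp(-0.05556) = 0.209657] × [0.209657] = 0.0439562
Unnormalised posteriors:
  P(Z=A)·p_A = 0.15 × 0.042752 = 0.0064128
  P(Z=B)·p_B = 0.85 × 0.0439562 = 0.0373628
Evidence: 0.0064128 + 0.0373628 = 0.0437756
Responsibility of Class B: 0.0373628 / 0.0437756 ≈ 0.8535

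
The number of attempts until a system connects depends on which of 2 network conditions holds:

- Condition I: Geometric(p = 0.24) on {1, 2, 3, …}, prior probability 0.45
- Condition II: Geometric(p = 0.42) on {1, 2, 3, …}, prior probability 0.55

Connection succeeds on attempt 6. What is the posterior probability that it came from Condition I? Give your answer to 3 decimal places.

Posterior ∝ prior × likelihood, so P(k | x) ∝ π_k f_k(x); normalise over all components.
Component likelihoods at x = 6:
  L_I = 0.0608526
  L_II = 0.027567
Unnormalised posteriors:
  π_I·L_I = 0.45 × 0.0608526 = 0.0273837
  π_II·L_II = 0.55 × 0.027567 = 0.0151618
Sum: 0.0273837 + 0.0151618 = 0.0425455
So the posterior for Condition I is 0.0273837 / 0.0425455 ≈ 0.644.

0.644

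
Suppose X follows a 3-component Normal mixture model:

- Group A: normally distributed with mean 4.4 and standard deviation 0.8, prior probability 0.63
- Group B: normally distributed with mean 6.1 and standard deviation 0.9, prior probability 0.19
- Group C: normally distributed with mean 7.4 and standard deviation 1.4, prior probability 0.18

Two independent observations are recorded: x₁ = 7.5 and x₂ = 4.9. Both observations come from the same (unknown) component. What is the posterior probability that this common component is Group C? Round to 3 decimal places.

0.389

Apply Bayes' rule: the posterior for each component is proportional to its prior times its likelihood at x.
Since both observations come from the same component, the likelihood for component k is f_k(x₁)·f_k(x₂).
  L_A = [(1/(0.8·√(2π)))·exp(−(7.5−4.4)²/(2·0.8²)) = 0.498678·exp(-7.50781) = 0.000273665] × [0.410201] = 0.000112258
  L_B = [(1/(0.9·√(2π)))·exp(−(7.5−6.1)²/(2·0.9²)) = 0.443269·exp(-1.20988) = 0.132198] × [0.182233] = 0.0240909
  L_C = [(1/(1.4·√(2π)))·exp(−(7.5−7.4)²/(2·1.4²)) = 0.284959·exp(-0.00255) = 0.284233] × [0.057856] = 0.0164446
Prior × likelihood for each component:
  π_A·L_A = 0.63 × 0.000112258 = 7.07222e-05
  π_B·L_B = 0.19 × 0.0240909 = 0.00457727
  π_C·L_C = 0.18 × 0.0164446 = 0.00296002
Marginal: 7.07222e-05 + 0.00457727 + 0.00296002 = 0.00760801
P(Group C | x₁,x₂) ≈ 0.389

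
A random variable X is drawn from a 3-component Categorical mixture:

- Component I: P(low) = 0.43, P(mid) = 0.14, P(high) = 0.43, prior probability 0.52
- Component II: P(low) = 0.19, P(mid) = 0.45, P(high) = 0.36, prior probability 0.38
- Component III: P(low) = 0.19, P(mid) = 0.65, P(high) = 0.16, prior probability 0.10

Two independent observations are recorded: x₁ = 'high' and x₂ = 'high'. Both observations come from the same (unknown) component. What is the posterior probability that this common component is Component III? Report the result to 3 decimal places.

The responsibility of component k is P(Z=k) f_k(x) divided by Σ_j P(Z=j) f_j(x).
Since both observations come from the same component, the likelihood for component k is f_k(x₁)·f_k(x₂).
  L_I = [0.43] × [0.43] = 0.1849
  L_II = [0.36] × [0.36] = 0.1296
  L_III = [0.16] × [0.16] = 0.0256
Prior × likelihood for each component:
  P(Z=I)·L_I = 0.52 × 0.1849 = 0.096148
  P(Z=II)·L_II = 0.38 × 0.1296 = 0.049248
  P(Z=III)·L_III = 0.10 × 0.0256 = 0.00256
Sum: 0.096148 + 0.049248 + 0.00256 = 0.147956
P(Component III | data) ≈ 0.017

0.017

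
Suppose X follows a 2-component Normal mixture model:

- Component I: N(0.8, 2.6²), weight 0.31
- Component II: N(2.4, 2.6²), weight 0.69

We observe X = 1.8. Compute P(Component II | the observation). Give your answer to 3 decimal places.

Apply Bayes' rule: the posterior for each component is proportional to its prior times its likelihood at x.
Evaluate each component's likelihood at the observed value:
  p_I = 0.1425
  p_II = 0.149408
Prior × likelihood for each component:
  π_I·p_I = 0.31 × 0.1425 = 0.0441749
  π_II·p_II = 0.69 × 0.149408 = 0.103091
Denominator: 0.0441749 + 0.103091 = 0.147266
So the posterior for Component II is 0.103091 / 0.147266 ≈ 0.700.

0.700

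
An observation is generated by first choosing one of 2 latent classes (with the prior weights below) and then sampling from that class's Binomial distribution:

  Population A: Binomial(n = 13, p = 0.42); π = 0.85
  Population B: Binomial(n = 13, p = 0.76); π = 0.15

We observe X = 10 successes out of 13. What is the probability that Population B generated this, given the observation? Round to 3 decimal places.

0.825

Posterior ∝ prior × likelihood, so P(k | x) ∝ π_k f_k(x); normalise over all components.
Evaluate each component's likelihood at the observed value:
  p_A = C(13,10)·0.42^10·0.58^3 = 286·0.000170802·0.195112 = 0.0095311
  p_B = C(13,10)·0.76^10·0.24^3 = 286·0.0642889·0.013824 = 0.254177
Multiply by the mixture weights:
  π_A·p_A = 0.85 × 0.0095311 = 0.00810143
  π_B·p_B = 0.15 × 0.254177 = 0.0381265
Marginal: 0.00810143 + 0.0381265 = 0.0462279
So the posterior for Population B is 0.0381265 / 0.0462279 ≈ 0.825.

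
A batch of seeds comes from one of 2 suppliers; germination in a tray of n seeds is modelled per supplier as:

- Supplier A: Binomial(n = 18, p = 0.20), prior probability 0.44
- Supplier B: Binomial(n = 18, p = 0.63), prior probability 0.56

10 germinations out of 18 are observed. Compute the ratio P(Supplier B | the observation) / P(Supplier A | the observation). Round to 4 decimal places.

Only the two components matter; the odds are (π_i f_i(x)) / (π_j f_j(x)).
Evaluate each component's likelihood at the observed value:
  L_A = C(18,10)·0.20^10·0.80^8 = 43758·1.024e-07·0.167772 = 0.000751757
  L_B = C(18,10)·0.63^10·0.37^8 = 43758·0.0098493·0.000351248 = 0.151383
Odds = (0.56/0.44) × (0.151383/0.000751757) = 1.27273 × 201.372 ≈ 256.2918

256.2918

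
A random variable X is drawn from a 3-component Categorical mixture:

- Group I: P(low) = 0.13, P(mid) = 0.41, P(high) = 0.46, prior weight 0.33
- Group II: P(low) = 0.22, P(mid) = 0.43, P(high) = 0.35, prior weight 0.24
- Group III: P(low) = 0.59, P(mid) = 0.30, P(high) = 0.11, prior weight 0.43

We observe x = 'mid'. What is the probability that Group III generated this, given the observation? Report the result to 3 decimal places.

Apply Bayes' rule: the posterior for each component is proportional to its prior times its likelihood at x.
Categorical probabilities:
  p_I = 0.41
  p_II = 0.43
  p_III = 0.3
Weight by the priors:
  w_I·p_I = 0.33 × 0.41 = 0.1353
  w_II·p_II = 0.24 × 0.43 = 0.1032
  w_III·p_III = 0.43 × 0.3 = 0.129
Marginal: 0.1353 + 0.1032 + 0.129 = 0.3675
P(Group III | the observation) ≈ 0.351

0.351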